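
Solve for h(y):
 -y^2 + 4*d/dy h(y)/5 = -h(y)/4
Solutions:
 h(y) = C1*exp(-5*y/16) + 4*y^2 - 128*y/5 + 2048/25


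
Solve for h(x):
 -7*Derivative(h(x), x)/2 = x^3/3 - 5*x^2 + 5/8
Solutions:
 h(x) = C1 - x^4/42 + 10*x^3/21 - 5*x/28


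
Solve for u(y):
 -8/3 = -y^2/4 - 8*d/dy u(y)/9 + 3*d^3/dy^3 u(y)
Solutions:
 u(y) = C1 + C2*exp(-2*sqrt(6)*y/9) + C3*exp(2*sqrt(6)*y/9) - 3*y^3/32 + 141*y/128


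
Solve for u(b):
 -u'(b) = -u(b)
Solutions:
 u(b) = C1*exp(b)


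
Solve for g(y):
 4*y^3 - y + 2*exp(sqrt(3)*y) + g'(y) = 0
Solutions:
 g(y) = C1 - y^4 + y^2/2 - 2*sqrt(3)*exp(sqrt(3)*y)/3


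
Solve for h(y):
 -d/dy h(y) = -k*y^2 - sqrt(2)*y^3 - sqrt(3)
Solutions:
 h(y) = C1 + k*y^3/3 + sqrt(2)*y^4/4 + sqrt(3)*y


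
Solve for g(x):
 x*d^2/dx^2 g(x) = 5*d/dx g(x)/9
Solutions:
 g(x) = C1 + C2*x^(14/9)


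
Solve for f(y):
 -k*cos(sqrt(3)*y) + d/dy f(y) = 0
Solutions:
 f(y) = C1 + sqrt(3)*k*sin(sqrt(3)*y)/3


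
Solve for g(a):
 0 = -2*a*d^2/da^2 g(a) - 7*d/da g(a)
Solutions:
 g(a) = C1 + C2/a^(5/2)


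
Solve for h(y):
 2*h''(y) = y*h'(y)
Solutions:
 h(y) = C1 + C2*erfi(y/2)


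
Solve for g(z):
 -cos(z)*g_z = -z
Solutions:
 g(z) = C1 + Integral(z/cos(z), z)


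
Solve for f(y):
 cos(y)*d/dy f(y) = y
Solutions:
 f(y) = C1 + Integral(y/cos(y), y)


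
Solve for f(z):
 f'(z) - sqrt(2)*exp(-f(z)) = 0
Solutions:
 f(z) = log(C1 + sqrt(2)*z)


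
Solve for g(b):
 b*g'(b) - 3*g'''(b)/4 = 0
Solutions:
 g(b) = C1 + Integral(C2*airyai(6^(2/3)*b/3) + C3*airybi(6^(2/3)*b/3), b)


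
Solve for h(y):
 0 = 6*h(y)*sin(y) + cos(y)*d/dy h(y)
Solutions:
 h(y) = C1*cos(y)^6


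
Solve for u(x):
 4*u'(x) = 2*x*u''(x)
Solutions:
 u(x) = C1 + C2*x^3


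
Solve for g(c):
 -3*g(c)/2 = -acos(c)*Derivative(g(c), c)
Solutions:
 g(c) = C1*exp(3*Integral(1/acos(c), c)/2)


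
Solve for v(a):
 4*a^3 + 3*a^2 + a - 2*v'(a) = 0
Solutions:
 v(a) = C1 + a^4/2 + a^3/2 + a^2/4


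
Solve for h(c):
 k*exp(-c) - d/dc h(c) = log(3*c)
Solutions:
 h(c) = C1 - c*log(c) + c*(1 - log(3)) - k*exp(-c)


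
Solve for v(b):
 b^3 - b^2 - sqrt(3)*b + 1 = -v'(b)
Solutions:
 v(b) = C1 - b^4/4 + b^3/3 + sqrt(3)*b^2/2 - b


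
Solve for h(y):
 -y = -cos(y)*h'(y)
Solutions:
 h(y) = C1 + Integral(y/cos(y), y)


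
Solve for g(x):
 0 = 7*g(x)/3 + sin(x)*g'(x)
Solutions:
 g(x) = C1*(cos(x) + 1)^(7/6)/(cos(x) - 1)^(7/6)


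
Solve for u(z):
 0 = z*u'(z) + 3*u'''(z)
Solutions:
 u(z) = C1 + Integral(C2*airyai(-3^(2/3)*z/3) + C3*airybi(-3^(2/3)*z/3), z)


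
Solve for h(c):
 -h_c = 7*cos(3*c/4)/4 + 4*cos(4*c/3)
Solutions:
 h(c) = C1 - 7*sin(3*c/4)/3 - 3*sin(4*c/3)


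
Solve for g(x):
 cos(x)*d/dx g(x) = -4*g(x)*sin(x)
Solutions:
 g(x) = C1*cos(x)^4


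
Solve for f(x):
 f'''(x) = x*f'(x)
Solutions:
 f(x) = C1 + Integral(C2*airyai(x) + C3*airybi(x), x)


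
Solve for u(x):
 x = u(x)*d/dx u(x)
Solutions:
 u(x) = -sqrt(C1 + x^2)
 u(x) = sqrt(C1 + x^2)


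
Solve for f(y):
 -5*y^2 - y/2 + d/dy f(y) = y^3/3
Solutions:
 f(y) = C1 + y^4/12 + 5*y^3/3 + y^2/4


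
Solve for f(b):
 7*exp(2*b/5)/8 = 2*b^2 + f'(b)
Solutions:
 f(b) = C1 - 2*b^3/3 + 35*exp(2*b/5)/16


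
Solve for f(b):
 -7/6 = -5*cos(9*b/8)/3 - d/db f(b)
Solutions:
 f(b) = C1 + 7*b/6 - 40*sin(9*b/8)/27


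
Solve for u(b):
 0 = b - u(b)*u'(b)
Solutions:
 u(b) = -sqrt(C1 + b^2)
 u(b) = sqrt(C1 + b^2)


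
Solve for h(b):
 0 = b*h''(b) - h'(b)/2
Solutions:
 h(b) = C1 + C2*b^(3/2)


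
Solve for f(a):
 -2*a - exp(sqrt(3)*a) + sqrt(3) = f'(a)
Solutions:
 f(a) = C1 - a^2 + sqrt(3)*a - sqrt(3)*exp(sqrt(3)*a)/3


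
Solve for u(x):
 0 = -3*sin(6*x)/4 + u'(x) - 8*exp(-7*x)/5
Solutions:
 u(x) = C1 - cos(6*x)/8 - 8*exp(-7*x)/35


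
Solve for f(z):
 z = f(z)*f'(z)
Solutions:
 f(z) = -sqrt(C1 + z^2)
 f(z) = sqrt(C1 + z^2)


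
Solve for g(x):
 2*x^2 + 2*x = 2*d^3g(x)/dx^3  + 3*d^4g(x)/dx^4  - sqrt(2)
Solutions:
 g(x) = C1 + C2*x + C3*x^2 + C4*exp(-2*x/3) + x^5/60 - x^4/12 + x^3*(sqrt(2) + 6)/12


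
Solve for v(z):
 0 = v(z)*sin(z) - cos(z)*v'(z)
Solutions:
 v(z) = C1/cos(z)


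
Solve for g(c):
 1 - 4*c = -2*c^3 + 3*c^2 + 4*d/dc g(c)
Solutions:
 g(c) = C1 + c^4/8 - c^3/4 - c^2/2 + c/4


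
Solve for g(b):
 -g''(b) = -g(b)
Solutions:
 g(b) = C1*exp(-b) + C2*exp(b)


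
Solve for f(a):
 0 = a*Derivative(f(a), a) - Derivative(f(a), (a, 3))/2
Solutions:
 f(a) = C1 + Integral(C2*airyai(2^(1/3)*a) + C3*airybi(2^(1/3)*a), a)


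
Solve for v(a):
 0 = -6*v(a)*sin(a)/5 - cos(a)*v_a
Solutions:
 v(a) = C1*cos(a)^(6/5)


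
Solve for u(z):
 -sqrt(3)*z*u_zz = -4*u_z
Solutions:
 u(z) = C1 + C2*z^(1 + 4*sqrt(3)/3)


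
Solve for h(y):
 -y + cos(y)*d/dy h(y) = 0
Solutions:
 h(y) = C1 + Integral(y/cos(y), y)


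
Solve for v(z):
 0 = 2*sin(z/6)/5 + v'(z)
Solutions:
 v(z) = C1 + 12*cos(z/6)/5


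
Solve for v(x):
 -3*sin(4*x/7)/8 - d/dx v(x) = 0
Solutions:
 v(x) = C1 + 21*cos(4*x/7)/32


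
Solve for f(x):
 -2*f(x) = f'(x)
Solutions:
 f(x) = C1*exp(-2*x)


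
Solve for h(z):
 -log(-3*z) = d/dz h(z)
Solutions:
 h(z) = C1 - z*log(-z) + z*(1 - log(3))


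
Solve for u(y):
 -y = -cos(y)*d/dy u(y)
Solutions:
 u(y) = C1 + Integral(y/cos(y), y)


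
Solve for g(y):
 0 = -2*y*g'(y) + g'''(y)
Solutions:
 g(y) = C1 + Integral(C2*airyai(2^(1/3)*y) + C3*airybi(2^(1/3)*y), y)


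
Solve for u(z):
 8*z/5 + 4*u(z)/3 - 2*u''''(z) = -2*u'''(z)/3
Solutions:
 u(z) = C1*exp(z*(-12 - 14/(197/27 + sqrt(57))^(1/3) + 9*(197/27 + sqrt(57))^(1/3))/54)*sin(sqrt(3)*z*(14/(197/27 + sqrt(57))^(1/3) + 9*(197/27 + sqrt(57))^(1/3))/54) + C2*exp(z*(-12 - 14/(197/27 + sqrt(57))^(1/3) + 9*(197/27 + sqrt(57))^(1/3))/54)*cos(sqrt(3)*z*(14/(197/27 + sqrt(57))^(1/3) + 9*(197/27 + sqrt(57))^(1/3))/54) + C3*exp(z) + C4*exp(z*(-9*(197/27 + sqrt(57))^(1/3) - 6 + 14/(197/27 + sqrt(57))^(1/3))/27) - 6*z/5


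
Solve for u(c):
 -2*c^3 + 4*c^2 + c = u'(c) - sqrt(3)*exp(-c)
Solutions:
 u(c) = C1 - c^4/2 + 4*c^3/3 + c^2/2 - sqrt(3)*exp(-c)


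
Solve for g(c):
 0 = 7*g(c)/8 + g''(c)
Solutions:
 g(c) = C1*sin(sqrt(14)*c/4) + C2*cos(sqrt(14)*c/4)


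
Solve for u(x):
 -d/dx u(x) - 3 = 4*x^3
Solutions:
 u(x) = C1 - x^4 - 3*x


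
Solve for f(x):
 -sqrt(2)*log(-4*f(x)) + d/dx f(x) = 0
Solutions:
 -sqrt(2)*Integral(1/(log(-_y) + 2*log(2)), (_y, f(x)))/2 = C1 - x


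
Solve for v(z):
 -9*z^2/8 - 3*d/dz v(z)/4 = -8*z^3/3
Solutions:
 v(z) = C1 + 8*z^4/9 - z^3/2


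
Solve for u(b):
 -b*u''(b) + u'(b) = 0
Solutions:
 u(b) = C1 + C2*b^2


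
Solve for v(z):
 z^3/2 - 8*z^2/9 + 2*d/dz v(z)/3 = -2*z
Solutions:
 v(z) = C1 - 3*z^4/16 + 4*z^3/9 - 3*z^2/2


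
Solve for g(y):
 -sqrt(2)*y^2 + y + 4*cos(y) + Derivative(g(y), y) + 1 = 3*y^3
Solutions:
 g(y) = C1 + 3*y^4/4 + sqrt(2)*y^3/3 - y^2/2 - y - 4*sin(y)


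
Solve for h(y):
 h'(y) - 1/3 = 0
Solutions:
 h(y) = C1 + y/3


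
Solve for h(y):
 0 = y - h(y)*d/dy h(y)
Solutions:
 h(y) = -sqrt(C1 + y^2)
 h(y) = sqrt(C1 + y^2)


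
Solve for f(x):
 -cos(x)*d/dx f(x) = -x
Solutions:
 f(x) = C1 + Integral(x/cos(x), x)


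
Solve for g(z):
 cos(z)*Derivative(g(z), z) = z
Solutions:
 g(z) = C1 + Integral(z/cos(z), z)


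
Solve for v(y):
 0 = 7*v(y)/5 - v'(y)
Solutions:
 v(y) = C1*exp(7*y/5)


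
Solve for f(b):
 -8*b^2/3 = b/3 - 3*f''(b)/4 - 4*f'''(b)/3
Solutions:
 f(b) = C1 + C2*b + C3*exp(-9*b/16) + 8*b^4/27 - 494*b^3/243 + 7904*b^2/729


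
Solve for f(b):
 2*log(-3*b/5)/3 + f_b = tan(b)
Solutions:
 f(b) = C1 - 2*b*log(-b)/3 - 2*b*log(3)/3 + 2*b/3 + 2*b*log(5)/3 - log(cos(b))


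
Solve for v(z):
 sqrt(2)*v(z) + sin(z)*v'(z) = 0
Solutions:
 v(z) = C1*(cos(z) + 1)^(sqrt(2)/2)/(cos(z) - 1)^(sqrt(2)/2)


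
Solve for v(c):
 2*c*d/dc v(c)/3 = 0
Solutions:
 v(c) = C1


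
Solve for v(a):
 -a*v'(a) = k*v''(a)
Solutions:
 v(a) = C1 + C2*sqrt(k)*erf(sqrt(2)*a*sqrt(1/k)/2)


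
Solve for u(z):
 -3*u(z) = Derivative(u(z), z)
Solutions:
 u(z) = C1*exp(-3*z)


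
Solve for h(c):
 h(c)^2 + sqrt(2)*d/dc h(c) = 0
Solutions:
 h(c) = 2/(C1 + sqrt(2)*c)


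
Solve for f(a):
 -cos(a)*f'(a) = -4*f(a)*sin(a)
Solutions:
 f(a) = C1/cos(a)^4


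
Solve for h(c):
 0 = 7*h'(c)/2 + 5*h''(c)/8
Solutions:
 h(c) = C1 + C2*exp(-28*c/5)


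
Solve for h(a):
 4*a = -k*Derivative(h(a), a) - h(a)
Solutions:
 h(a) = C1*exp(-a/k) - 4*a + 4*k


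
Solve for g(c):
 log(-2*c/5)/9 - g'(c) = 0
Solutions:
 g(c) = C1 + c*log(-c)/9 + c*(-log(5) - 1 + log(2))/9


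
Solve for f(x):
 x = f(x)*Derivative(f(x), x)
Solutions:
 f(x) = -sqrt(C1 + x^2)
 f(x) = sqrt(C1 + x^2)


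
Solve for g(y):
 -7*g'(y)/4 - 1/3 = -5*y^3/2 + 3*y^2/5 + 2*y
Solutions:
 g(y) = C1 + 5*y^4/14 - 4*y^3/35 - 4*y^2/7 - 4*y/21


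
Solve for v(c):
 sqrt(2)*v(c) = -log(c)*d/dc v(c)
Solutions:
 v(c) = C1*exp(-sqrt(2)*li(c))


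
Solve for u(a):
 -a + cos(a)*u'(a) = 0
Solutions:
 u(a) = C1 + Integral(a/cos(a), a)


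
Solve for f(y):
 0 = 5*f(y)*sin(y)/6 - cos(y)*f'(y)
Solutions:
 f(y) = C1/cos(y)^(5/6)


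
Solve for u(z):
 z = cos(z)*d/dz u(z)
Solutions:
 u(z) = C1 + Integral(z/cos(z), z)


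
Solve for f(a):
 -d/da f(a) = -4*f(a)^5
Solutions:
 f(a) = -(-1/(C1 + 16*a))^(1/4)
 f(a) = (-1/(C1 + 16*a))^(1/4)
 f(a) = -I*(-1/(C1 + 16*a))^(1/4)
 f(a) = I*(-1/(C1 + 16*a))^(1/4)


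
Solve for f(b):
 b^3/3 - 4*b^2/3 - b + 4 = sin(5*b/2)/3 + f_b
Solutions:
 f(b) = C1 + b^4/12 - 4*b^3/9 - b^2/2 + 4*b + 2*cos(5*b/2)/15


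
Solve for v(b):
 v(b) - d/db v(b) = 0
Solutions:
 v(b) = C1*exp(b)


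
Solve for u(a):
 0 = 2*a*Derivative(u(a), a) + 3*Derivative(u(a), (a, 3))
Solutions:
 u(a) = C1 + Integral(C2*airyai(-2^(1/3)*3^(2/3)*a/3) + C3*airybi(-2^(1/3)*3^(2/3)*a/3), a)


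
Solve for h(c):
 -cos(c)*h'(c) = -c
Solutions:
 h(c) = C1 + Integral(c/cos(c), c)


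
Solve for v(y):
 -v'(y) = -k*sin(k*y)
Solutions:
 v(y) = C1 - cos(k*y)


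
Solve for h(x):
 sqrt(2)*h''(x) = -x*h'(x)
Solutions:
 h(x) = C1 + C2*erf(2^(1/4)*x/2)


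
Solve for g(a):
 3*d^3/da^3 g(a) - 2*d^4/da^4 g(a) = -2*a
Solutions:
 g(a) = C1 + C2*a + C3*a^2 + C4*exp(3*a/2) - a^4/36 - 2*a^3/27


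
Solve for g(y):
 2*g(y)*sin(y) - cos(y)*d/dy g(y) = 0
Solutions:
 g(y) = C1/cos(y)^2


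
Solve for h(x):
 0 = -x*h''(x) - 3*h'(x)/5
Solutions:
 h(x) = C1 + C2*x^(2/5)


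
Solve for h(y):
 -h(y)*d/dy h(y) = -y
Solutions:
 h(y) = -sqrt(C1 + y^2)
 h(y) = sqrt(C1 + y^2)


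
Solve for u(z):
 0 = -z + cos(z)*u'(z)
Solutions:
 u(z) = C1 + Integral(z/cos(z), z)


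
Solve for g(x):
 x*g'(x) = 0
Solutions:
 g(x) = C1


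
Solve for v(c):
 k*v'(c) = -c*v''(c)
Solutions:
 v(c) = C1 + c^(1 - re(k))*(C2*sin(log(c)*Abs(im(k))) + C3*cos(log(c)*im(k)))


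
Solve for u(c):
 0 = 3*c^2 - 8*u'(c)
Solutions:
 u(c) = C1 + c^3/8


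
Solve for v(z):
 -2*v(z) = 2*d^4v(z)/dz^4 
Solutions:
 v(z) = (C1*sin(sqrt(2)*z/2) + C2*cos(sqrt(2)*z/2))*exp(-sqrt(2)*z/2) + (C3*sin(sqrt(2)*z/2) + C4*cos(sqrt(2)*z/2))*exp(sqrt(2)*z/2)


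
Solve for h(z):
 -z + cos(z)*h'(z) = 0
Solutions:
 h(z) = C1 + Integral(z/cos(z), z)


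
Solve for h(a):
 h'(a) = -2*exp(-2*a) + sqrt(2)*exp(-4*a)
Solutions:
 h(a) = C1 + exp(-2*a) - sqrt(2)*exp(-4*a)/4


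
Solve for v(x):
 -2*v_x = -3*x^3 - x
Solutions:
 v(x) = C1 + 3*x^4/8 + x^2/4


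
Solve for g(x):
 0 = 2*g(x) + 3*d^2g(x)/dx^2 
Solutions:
 g(x) = C1*sin(sqrt(6)*x/3) + C2*cos(sqrt(6)*x/3)


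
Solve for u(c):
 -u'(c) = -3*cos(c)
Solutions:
 u(c) = C1 + 3*sin(c)


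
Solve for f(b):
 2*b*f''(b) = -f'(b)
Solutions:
 f(b) = C1 + C2*sqrt(b)


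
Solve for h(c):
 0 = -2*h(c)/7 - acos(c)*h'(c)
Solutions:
 h(c) = C1*exp(-2*Integral(1/acos(c), c)/7)


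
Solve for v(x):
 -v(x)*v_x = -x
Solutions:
 v(x) = -sqrt(C1 + x^2)
 v(x) = sqrt(C1 + x^2)


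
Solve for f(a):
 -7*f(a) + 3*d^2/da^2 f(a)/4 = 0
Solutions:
 f(a) = C1*exp(-2*sqrt(21)*a/3) + C2*exp(2*sqrt(21)*a/3)


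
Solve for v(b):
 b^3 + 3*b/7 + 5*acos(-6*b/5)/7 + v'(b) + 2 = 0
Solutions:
 v(b) = C1 - b^4/4 - 3*b^2/14 - 5*b*acos(-6*b/5)/7 - 2*b - 5*sqrt(25 - 36*b^2)/42


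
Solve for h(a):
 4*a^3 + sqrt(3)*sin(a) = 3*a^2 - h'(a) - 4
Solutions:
 h(a) = C1 - a^4 + a^3 - 4*a + sqrt(3)*cos(a)


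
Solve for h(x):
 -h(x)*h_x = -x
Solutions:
 h(x) = -sqrt(C1 + x^2)
 h(x) = sqrt(C1 + x^2)


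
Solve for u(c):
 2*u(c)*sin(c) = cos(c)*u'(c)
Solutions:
 u(c) = C1/cos(c)^2


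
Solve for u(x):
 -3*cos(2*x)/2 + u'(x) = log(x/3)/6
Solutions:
 u(x) = C1 + x*log(x)/6 - x*log(3)/6 - x/6 + 3*sin(2*x)/4


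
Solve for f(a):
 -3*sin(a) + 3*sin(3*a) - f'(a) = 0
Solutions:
 f(a) = C1 + 3*cos(a) - cos(3*a)


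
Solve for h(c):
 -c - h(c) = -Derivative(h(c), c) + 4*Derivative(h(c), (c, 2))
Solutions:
 h(c) = -c + (C1*sin(sqrt(15)*c/8) + C2*cos(sqrt(15)*c/8))*exp(c/8) - 1


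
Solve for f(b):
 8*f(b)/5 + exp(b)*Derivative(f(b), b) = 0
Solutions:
 f(b) = C1*exp(8*exp(-b)/5)


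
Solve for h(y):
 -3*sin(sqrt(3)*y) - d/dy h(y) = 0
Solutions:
 h(y) = C1 + sqrt(3)*cos(sqrt(3)*y)


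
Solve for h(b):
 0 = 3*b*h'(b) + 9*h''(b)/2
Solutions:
 h(b) = C1 + C2*erf(sqrt(3)*b/3)


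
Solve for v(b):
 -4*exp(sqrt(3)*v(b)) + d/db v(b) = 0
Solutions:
 v(b) = sqrt(3)*(2*log(-1/(C1 + 4*b)) - log(3))/6


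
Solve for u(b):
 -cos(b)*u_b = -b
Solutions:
 u(b) = C1 + Integral(b/cos(b), b)


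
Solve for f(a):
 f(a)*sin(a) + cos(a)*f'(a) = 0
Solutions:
 f(a) = C1*cos(a)


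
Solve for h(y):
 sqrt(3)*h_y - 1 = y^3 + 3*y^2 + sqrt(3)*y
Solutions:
 h(y) = C1 + sqrt(3)*y^4/12 + sqrt(3)*y^3/3 + y^2/2 + sqrt(3)*y/3


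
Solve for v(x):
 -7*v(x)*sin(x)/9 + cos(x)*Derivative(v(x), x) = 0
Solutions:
 v(x) = C1/cos(x)^(7/9)


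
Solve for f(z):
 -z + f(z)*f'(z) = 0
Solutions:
 f(z) = -sqrt(C1 + z^2)
 f(z) = sqrt(C1 + z^2)


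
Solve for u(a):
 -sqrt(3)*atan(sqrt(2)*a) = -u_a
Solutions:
 u(a) = C1 + sqrt(3)*(a*atan(sqrt(2)*a) - sqrt(2)*log(2*a^2 + 1)/4)


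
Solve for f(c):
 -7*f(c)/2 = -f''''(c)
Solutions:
 f(c) = C1*exp(-2^(3/4)*7^(1/4)*c/2) + C2*exp(2^(3/4)*7^(1/4)*c/2) + C3*sin(2^(3/4)*7^(1/4)*c/2) + C4*cos(2^(3/4)*7^(1/4)*c/2)


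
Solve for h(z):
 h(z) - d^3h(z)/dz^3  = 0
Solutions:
 h(z) = C3*exp(z) + (C1*sin(sqrt(3)*z/2) + C2*cos(sqrt(3)*z/2))*exp(-z/2)


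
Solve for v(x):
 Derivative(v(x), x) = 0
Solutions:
 v(x) = C1


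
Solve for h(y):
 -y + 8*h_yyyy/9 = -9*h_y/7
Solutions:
 h(y) = C1 + C4*exp(-3*3^(1/3)*7^(2/3)*y/14) + 7*y^2/18 + (C2*sin(3*3^(5/6)*7^(2/3)*y/28) + C3*cos(3*3^(5/6)*7^(2/3)*y/28))*exp(3*3^(1/3)*7^(2/3)*y/28)


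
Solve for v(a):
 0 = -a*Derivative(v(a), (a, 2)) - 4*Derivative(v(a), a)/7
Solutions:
 v(a) = C1 + C2*a^(3/7)


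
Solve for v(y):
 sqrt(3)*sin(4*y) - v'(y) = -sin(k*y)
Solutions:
 v(y) = C1 - sqrt(3)*cos(4*y)/4 - cos(k*y)/k


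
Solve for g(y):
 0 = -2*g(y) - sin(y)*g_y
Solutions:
 g(y) = C1*(cos(y) + 1)/(cos(y) - 1)


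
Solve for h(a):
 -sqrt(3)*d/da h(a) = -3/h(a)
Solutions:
 h(a) = -sqrt(C1 + 2*sqrt(3)*a)
 h(a) = sqrt(C1 + 2*sqrt(3)*a)


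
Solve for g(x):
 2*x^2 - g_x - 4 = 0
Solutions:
 g(x) = C1 + 2*x^3/3 - 4*x


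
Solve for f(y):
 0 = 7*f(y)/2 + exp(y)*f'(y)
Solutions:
 f(y) = C1*exp(7*exp(-y)/2)


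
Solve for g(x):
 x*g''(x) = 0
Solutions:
 g(x) = C1 + C2*x


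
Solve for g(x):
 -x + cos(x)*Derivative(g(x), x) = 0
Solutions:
 g(x) = C1 + Integral(x/cos(x), x)


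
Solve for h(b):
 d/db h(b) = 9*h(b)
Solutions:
 h(b) = C1*exp(9*b)


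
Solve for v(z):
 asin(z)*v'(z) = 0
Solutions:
 v(z) = C1


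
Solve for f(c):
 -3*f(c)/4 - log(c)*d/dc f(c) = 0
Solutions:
 f(c) = C1*exp(-3*li(c)/4)


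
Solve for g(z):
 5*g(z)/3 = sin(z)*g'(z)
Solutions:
 g(z) = C1*(cos(z) - 1)^(5/6)/(cos(z) + 1)^(5/6)


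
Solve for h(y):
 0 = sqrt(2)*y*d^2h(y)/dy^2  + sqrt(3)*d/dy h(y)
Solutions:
 h(y) = C1 + C2*y^(1 - sqrt(6)/2)


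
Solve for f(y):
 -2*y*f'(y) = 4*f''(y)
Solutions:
 f(y) = C1 + C2*erf(y/2)


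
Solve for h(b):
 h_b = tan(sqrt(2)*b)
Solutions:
 h(b) = C1 - sqrt(2)*log(cos(sqrt(2)*b))/2


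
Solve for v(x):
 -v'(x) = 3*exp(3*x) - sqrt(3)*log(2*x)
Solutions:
 v(x) = C1 + sqrt(3)*x*log(x) + sqrt(3)*x*(-1 + log(2)) - exp(3*x)


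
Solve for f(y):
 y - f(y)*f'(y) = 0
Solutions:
 f(y) = -sqrt(C1 + y^2)
 f(y) = sqrt(C1 + y^2)


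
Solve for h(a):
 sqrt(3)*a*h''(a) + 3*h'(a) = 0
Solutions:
 h(a) = C1 + C2*a^(1 - sqrt(3))


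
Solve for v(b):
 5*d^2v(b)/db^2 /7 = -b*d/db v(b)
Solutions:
 v(b) = C1 + C2*erf(sqrt(70)*b/10)


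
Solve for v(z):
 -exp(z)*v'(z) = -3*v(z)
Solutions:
 v(z) = C1*exp(-3*exp(-z))


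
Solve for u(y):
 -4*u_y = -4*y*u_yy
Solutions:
 u(y) = C1 + C2*y^2


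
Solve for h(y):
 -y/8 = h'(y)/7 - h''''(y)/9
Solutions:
 h(y) = C1 + C4*exp(21^(2/3)*y/7) - 7*y^2/16 + (C2*sin(3*3^(1/6)*7^(2/3)*y/14) + C3*cos(3*3^(1/6)*7^(2/3)*y/14))*exp(-21^(2/3)*y/14)


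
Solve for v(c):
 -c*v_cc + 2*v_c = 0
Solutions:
 v(c) = C1 + C2*c^3


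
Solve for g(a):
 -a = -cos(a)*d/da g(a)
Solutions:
 g(a) = C1 + Integral(a/cos(a), a)


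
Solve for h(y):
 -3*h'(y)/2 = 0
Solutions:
 h(y) = C1


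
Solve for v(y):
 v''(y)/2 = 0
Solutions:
 v(y) = C1 + C2*y


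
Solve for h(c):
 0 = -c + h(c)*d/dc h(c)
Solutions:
 h(c) = -sqrt(C1 + c^2)
 h(c) = sqrt(C1 + c^2)


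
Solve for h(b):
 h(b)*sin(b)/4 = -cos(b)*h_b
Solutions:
 h(b) = C1*cos(b)^(1/4)


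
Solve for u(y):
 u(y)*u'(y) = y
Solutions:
 u(y) = -sqrt(C1 + y^2)
 u(y) = sqrt(C1 + y^2)


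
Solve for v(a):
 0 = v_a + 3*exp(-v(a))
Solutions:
 v(a) = log(C1 - 3*a)


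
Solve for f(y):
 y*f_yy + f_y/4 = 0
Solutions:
 f(y) = C1 + C2*y^(3/4)


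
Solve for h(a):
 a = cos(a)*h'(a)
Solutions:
 h(a) = C1 + Integral(a/cos(a), a)


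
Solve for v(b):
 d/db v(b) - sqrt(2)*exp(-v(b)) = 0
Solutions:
 v(b) = log(C1 + sqrt(2)*b)


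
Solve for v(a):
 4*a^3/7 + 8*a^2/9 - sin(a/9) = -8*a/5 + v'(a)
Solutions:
 v(a) = C1 + a^4/7 + 8*a^3/27 + 4*a^2/5 + 9*cos(a/9)


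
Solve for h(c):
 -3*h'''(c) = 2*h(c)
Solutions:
 h(c) = C3*exp(-2^(1/3)*3^(2/3)*c/3) + (C1*sin(2^(1/3)*3^(1/6)*c/2) + C2*cos(2^(1/3)*3^(1/6)*c/2))*exp(2^(1/3)*3^(2/3)*c/6)


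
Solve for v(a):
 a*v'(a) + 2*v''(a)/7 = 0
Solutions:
 v(a) = C1 + C2*erf(sqrt(7)*a/2)


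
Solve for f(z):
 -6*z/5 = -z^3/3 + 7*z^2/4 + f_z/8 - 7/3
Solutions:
 f(z) = C1 + 2*z^4/3 - 14*z^3/3 - 24*z^2/5 + 56*z/3


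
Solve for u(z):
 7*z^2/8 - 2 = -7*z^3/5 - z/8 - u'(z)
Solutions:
 u(z) = C1 - 7*z^4/20 - 7*z^3/24 - z^2/16 + 2*z


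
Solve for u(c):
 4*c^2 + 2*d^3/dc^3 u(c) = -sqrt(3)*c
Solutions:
 u(c) = C1 + C2*c + C3*c^2 - c^5/30 - sqrt(3)*c^4/48


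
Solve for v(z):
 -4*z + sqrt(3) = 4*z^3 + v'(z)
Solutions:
 v(z) = C1 - z^4 - 2*z^2 + sqrt(3)*z


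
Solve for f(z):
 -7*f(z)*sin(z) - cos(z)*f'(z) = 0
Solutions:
 f(z) = C1*cos(z)^7


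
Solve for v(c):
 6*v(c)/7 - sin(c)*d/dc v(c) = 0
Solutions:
 v(c) = C1*(cos(c) - 1)^(3/7)/(cos(c) + 1)^(3/7)


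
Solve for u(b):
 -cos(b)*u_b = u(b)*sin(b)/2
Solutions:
 u(b) = C1*sqrt(cos(b))


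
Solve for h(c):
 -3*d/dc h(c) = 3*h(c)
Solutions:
 h(c) = C1*exp(-c)


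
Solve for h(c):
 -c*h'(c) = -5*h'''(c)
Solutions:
 h(c) = C1 + Integral(C2*airyai(5^(2/3)*c/5) + C3*airybi(5^(2/3)*c/5), c)


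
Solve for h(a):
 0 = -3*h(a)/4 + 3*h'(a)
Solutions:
 h(a) = C1*exp(a/4)


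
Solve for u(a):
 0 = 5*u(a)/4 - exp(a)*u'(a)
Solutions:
 u(a) = C1*exp(-5*exp(-a)/4)


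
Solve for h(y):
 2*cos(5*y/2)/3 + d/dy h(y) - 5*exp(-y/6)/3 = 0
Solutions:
 h(y) = C1 - 4*sin(5*y/2)/15 - 10*exp(-y/6)


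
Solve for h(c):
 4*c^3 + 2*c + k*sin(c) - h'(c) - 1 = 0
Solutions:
 h(c) = C1 + c^4 + c^2 - c - k*cos(c)


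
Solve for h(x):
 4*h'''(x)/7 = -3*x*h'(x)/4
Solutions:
 h(x) = C1 + Integral(C2*airyai(-2^(2/3)*21^(1/3)*x/4) + C3*airybi(-2^(2/3)*21^(1/3)*x/4), x)


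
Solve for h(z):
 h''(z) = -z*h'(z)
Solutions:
 h(z) = C1 + C2*erf(sqrt(2)*z/2)


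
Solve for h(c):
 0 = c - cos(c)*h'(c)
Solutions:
 h(c) = C1 + Integral(c/cos(c), c)


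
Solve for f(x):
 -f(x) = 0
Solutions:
 f(x) = 0


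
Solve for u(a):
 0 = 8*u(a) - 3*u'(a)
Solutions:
 u(a) = C1*exp(8*a/3)


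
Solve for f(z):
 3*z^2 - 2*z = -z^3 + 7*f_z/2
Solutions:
 f(z) = C1 + z^4/14 + 2*z^3/7 - 2*z^2/7


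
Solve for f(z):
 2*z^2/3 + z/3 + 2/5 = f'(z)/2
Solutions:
 f(z) = C1 + 4*z^3/9 + z^2/3 + 4*z/5


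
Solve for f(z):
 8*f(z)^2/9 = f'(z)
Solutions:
 f(z) = -9/(C1 + 8*z)


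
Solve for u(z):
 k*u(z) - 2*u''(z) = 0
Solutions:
 u(z) = C1*exp(-sqrt(2)*sqrt(k)*z/2) + C2*exp(sqrt(2)*sqrt(k)*z/2)


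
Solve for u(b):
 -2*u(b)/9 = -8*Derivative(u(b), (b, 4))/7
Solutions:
 u(b) = C1*exp(-sqrt(6)*7^(1/4)*b/6) + C2*exp(sqrt(6)*7^(1/4)*b/6) + C3*sin(sqrt(6)*7^(1/4)*b/6) + C4*cos(sqrt(6)*7^(1/4)*b/6)


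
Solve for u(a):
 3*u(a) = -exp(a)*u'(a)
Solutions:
 u(a) = C1*exp(3*exp(-a))


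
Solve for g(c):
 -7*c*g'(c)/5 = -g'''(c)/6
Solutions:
 g(c) = C1 + Integral(C2*airyai(42^(1/3)*5^(2/3)*c/5) + C3*airybi(42^(1/3)*5^(2/3)*c/5), c)


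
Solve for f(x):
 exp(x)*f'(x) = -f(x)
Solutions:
 f(x) = C1*exp(exp(-x))


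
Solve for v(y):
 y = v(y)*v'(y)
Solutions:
 v(y) = -sqrt(C1 + y^2)
 v(y) = sqrt(C1 + y^2)


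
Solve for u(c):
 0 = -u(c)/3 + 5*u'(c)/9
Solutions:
 u(c) = C1*exp(3*c/5)


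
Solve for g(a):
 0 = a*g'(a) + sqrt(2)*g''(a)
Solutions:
 g(a) = C1 + C2*erf(2^(1/4)*a/2)


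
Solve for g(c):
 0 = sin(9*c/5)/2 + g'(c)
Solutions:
 g(c) = C1 + 5*cos(9*c/5)/18


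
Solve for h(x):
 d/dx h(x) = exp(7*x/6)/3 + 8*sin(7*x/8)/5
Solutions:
 h(x) = C1 + 2*exp(7*x/6)/7 - 64*cos(7*x/8)/35


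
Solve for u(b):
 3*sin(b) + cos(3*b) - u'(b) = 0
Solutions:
 u(b) = C1 + sin(3*b)/3 - 3*cos(b)


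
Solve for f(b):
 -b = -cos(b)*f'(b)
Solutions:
 f(b) = C1 + Integral(b/cos(b), b)


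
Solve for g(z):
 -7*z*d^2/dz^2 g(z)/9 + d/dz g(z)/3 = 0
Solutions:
 g(z) = C1 + C2*z^(10/7)


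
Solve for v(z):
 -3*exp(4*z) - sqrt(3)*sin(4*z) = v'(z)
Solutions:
 v(z) = C1 - 3*exp(4*z)/4 + sqrt(3)*cos(4*z)/4


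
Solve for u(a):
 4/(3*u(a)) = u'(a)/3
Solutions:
 u(a) = -sqrt(C1 + 8*a)
 u(a) = sqrt(C1 + 8*a)


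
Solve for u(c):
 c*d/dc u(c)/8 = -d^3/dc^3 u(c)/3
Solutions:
 u(c) = C1 + Integral(C2*airyai(-3^(1/3)*c/2) + C3*airybi(-3^(1/3)*c/2), c)


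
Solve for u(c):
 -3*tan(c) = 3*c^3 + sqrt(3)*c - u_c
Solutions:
 u(c) = C1 + 3*c^4/4 + sqrt(3)*c^2/2 - 3*log(cos(c))


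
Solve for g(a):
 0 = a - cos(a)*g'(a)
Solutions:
 g(a) = C1 + Integral(a/cos(a), a)


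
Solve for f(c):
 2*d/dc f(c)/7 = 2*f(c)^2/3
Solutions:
 f(c) = -3/(C1 + 7*c)


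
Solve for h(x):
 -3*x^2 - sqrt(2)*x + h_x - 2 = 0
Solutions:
 h(x) = C1 + x^3 + sqrt(2)*x^2/2 + 2*x


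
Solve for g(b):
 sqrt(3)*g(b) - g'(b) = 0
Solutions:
 g(b) = C1*exp(sqrt(3)*b)


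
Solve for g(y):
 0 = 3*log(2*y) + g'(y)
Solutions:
 g(y) = C1 - 3*y*log(y) - y*log(8) + 3*y


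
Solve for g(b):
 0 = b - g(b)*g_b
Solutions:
 g(b) = -sqrt(C1 + b^2)
 g(b) = sqrt(C1 + b^2)


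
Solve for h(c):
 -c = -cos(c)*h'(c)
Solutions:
 h(c) = C1 + Integral(c/cos(c), c)


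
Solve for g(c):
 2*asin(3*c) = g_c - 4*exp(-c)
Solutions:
 g(c) = C1 + 2*c*asin(3*c) + 2*sqrt(1 - 9*c^2)/3 - 4*exp(-c)


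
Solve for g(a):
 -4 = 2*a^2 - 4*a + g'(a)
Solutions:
 g(a) = C1 - 2*a^3/3 + 2*a^2 - 4*a


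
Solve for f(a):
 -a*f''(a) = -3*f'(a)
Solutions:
 f(a) = C1 + C2*a^4


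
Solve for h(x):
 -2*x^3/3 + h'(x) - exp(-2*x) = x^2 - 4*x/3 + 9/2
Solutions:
 h(x) = C1 + x^4/6 + x^3/3 - 2*x^2/3 + 9*x/2 - exp(-2*x)/2


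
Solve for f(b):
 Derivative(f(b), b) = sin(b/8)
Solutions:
 f(b) = C1 - 8*cos(b/8)


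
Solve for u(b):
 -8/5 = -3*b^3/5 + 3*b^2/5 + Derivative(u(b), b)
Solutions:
 u(b) = C1 + 3*b^4/20 - b^3/5 - 8*b/5


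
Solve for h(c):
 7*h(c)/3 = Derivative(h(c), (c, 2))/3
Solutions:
 h(c) = C1*exp(-sqrt(7)*c) + C2*exp(sqrt(7)*c)


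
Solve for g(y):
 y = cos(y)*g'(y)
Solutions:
 g(y) = C1 + Integral(y/cos(y), y)


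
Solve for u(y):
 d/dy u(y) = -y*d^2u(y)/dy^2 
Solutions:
 u(y) = C1 + C2*log(y)


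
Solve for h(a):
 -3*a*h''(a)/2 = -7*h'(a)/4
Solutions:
 h(a) = C1 + C2*a^(13/6)


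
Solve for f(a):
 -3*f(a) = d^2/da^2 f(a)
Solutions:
 f(a) = C1*sin(sqrt(3)*a) + C2*cos(sqrt(3)*a)


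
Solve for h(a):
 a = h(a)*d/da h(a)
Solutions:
 h(a) = -sqrt(C1 + a^2)
 h(a) = sqrt(C1 + a^2)


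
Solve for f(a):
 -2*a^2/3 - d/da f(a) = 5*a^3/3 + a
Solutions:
 f(a) = C1 - 5*a^4/12 - 2*a^3/9 - a^2/2


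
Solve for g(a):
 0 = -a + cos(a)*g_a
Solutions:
 g(a) = C1 + Integral(a/cos(a), a)


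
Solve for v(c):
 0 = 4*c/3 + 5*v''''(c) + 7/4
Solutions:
 v(c) = C1 + C2*c + C3*c^2 + C4*c^3 - c^5/450 - 7*c^4/480


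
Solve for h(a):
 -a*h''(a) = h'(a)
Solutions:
 h(a) = C1 + C2*log(a)


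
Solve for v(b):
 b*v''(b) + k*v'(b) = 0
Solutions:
 v(b) = C1 + b^(1 - re(k))*(C2*sin(log(b)*Abs(im(k))) + C3*cos(log(b)*im(k)))


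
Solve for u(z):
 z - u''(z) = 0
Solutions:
 u(z) = C1 + C2*z + z^3/6


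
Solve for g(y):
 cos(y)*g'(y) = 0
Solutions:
 g(y) = C1


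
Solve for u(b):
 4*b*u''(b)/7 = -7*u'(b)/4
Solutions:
 u(b) = C1 + C2/b^(33/16)


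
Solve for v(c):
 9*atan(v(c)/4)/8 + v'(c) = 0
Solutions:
 Integral(1/atan(_y/4), (_y, v(c))) = C1 - 9*c/8


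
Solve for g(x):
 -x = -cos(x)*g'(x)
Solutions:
 g(x) = C1 + Integral(x/cos(x), x)


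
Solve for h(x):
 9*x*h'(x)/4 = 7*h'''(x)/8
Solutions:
 h(x) = C1 + Integral(C2*airyai(18^(1/3)*7^(2/3)*x/7) + C3*airybi(18^(1/3)*7^(2/3)*x/7), x)


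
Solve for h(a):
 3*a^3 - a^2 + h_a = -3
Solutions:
 h(a) = C1 - 3*a^4/4 + a^3/3 - 3*a


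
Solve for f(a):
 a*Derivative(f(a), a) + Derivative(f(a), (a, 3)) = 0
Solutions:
 f(a) = C1 + Integral(C2*airyai(-a) + C3*airybi(-a), a)


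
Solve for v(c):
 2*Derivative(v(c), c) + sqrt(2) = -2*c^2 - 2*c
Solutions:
 v(c) = C1 - c^3/3 - c^2/2 - sqrt(2)*c/2


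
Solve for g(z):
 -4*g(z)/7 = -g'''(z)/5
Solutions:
 g(z) = C3*exp(20^(1/3)*7^(2/3)*z/7) + (C1*sin(20^(1/3)*sqrt(3)*7^(2/3)*z/14) + C2*cos(20^(1/3)*sqrt(3)*7^(2/3)*z/14))*exp(-20^(1/3)*7^(2/3)*z/14)


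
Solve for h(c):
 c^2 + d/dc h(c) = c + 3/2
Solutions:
 h(c) = C1 - c^3/3 + c^2/2 + 3*c/2


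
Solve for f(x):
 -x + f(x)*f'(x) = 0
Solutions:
 f(x) = -sqrt(C1 + x^2)
 f(x) = sqrt(C1 + x^2)


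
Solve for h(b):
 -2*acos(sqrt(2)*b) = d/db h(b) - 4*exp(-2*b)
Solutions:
 h(b) = C1 - 2*b*acos(sqrt(2)*b) + sqrt(2)*sqrt(1 - 2*b^2) - 2*exp(-2*b)


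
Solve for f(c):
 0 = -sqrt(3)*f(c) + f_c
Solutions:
 f(c) = C1*exp(sqrt(3)*c)


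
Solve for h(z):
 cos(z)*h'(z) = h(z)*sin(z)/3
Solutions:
 h(z) = C1/cos(z)^(1/3)


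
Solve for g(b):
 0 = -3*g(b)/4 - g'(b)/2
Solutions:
 g(b) = C1*exp(-3*b/2)


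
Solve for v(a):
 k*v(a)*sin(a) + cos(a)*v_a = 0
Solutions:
 v(a) = C1*exp(k*log(cos(a)))


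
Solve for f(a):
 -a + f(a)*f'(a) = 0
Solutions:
 f(a) = -sqrt(C1 + a^2)
 f(a) = sqrt(C1 + a^2)


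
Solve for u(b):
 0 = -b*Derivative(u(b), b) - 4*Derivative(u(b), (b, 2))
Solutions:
 u(b) = C1 + C2*erf(sqrt(2)*b/4)


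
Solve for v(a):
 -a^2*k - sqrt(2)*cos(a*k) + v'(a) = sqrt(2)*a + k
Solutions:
 v(a) = C1 + a^3*k/3 + sqrt(2)*a^2/2 + a*k + sqrt(2)*sin(a*k)/k


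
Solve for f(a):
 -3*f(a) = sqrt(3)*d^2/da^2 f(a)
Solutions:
 f(a) = C1*sin(3^(1/4)*a) + C2*cos(3^(1/4)*a)


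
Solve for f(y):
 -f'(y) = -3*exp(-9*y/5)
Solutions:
 f(y) = C1 - 5*exp(-9*y/5)/3


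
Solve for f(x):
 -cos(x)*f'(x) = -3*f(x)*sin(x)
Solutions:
 f(x) = C1/cos(x)^3


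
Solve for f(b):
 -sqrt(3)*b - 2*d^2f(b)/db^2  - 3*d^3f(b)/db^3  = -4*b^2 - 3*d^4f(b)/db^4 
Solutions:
 f(b) = C1 + C2*b + C3*exp(b*(3 - sqrt(33))/6) + C4*exp(b*(3 + sqrt(33))/6) + b^4/6 + b^3*(-1 - sqrt(3)/12) + 3*b^2*(sqrt(3) + 20)/8


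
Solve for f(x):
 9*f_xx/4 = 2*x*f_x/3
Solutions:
 f(x) = C1 + C2*erfi(2*sqrt(3)*x/9)


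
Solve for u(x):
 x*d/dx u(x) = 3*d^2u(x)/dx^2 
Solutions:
 u(x) = C1 + C2*erfi(sqrt(6)*x/6)


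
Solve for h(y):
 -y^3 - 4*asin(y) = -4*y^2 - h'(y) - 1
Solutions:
 h(y) = C1 + y^4/4 - 4*y^3/3 + 4*y*asin(y) - y + 4*sqrt(1 - y^2)


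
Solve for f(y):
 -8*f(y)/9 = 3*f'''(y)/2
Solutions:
 f(y) = C3*exp(-2*2^(1/3)*y/3) + (C1*sin(2^(1/3)*sqrt(3)*y/3) + C2*cos(2^(1/3)*sqrt(3)*y/3))*exp(2^(1/3)*y/3)


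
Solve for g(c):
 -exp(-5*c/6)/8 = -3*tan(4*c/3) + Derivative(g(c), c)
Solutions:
 g(c) = C1 + 9*log(tan(4*c/3)^2 + 1)/8 + 3*exp(-5*c/6)/20


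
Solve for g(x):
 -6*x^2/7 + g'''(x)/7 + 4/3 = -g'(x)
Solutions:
 g(x) = C1 + C2*sin(sqrt(7)*x) + C3*cos(sqrt(7)*x) + 2*x^3/7 - 232*x/147


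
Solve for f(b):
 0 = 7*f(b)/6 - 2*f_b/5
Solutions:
 f(b) = C1*exp(35*b/12)


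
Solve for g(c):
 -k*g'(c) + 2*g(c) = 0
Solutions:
 g(c) = C1*exp(2*c/k)


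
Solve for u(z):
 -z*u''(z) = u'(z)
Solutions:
 u(z) = C1 + C2*log(z)


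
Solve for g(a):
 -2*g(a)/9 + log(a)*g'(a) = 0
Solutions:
 g(a) = C1*exp(2*li(a)/9)


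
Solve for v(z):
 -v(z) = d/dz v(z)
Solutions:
 v(z) = C1*exp(-z)


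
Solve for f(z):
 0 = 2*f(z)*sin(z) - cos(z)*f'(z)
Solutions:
 f(z) = C1/cos(z)^2


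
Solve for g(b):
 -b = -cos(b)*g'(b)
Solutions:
 g(b) = C1 + Integral(b/cos(b), b)


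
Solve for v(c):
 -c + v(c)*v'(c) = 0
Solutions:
 v(c) = -sqrt(C1 + c^2)
 v(c) = sqrt(C1 + c^2)


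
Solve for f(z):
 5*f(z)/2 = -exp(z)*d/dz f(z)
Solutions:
 f(z) = C1*exp(5*exp(-z)/2)


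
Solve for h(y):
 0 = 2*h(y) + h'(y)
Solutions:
 h(y) = C1*exp(-2*y)


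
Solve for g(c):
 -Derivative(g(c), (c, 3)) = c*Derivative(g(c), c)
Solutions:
 g(c) = C1 + Integral(C2*airyai(-c) + C3*airybi(-c), c)


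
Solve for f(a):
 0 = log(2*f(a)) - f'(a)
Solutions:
 -Integral(1/(log(_y) + log(2)), (_y, f(a))) = C1 - a


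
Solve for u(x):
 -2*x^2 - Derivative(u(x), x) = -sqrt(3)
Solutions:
 u(x) = C1 - 2*x^3/3 + sqrt(3)*x


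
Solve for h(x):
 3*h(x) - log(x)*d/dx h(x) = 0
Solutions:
 h(x) = C1*exp(3*li(x))


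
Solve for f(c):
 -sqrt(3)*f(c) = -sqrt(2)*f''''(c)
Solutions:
 f(c) = C1*exp(-2^(7/8)*3^(1/8)*c/2) + C2*exp(2^(7/8)*3^(1/8)*c/2) + C3*sin(2^(7/8)*3^(1/8)*c/2) + C4*cos(2^(7/8)*3^(1/8)*c/2)


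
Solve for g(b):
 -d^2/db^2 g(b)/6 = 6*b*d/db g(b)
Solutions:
 g(b) = C1 + C2*erf(3*sqrt(2)*b)


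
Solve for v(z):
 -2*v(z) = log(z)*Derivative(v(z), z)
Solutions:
 v(z) = C1*exp(-2*li(z))


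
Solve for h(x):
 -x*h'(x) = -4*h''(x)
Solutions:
 h(x) = C1 + C2*erfi(sqrt(2)*x/4)


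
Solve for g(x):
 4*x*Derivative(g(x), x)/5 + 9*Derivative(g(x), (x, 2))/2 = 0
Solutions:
 g(x) = C1 + C2*erf(2*sqrt(5)*x/15)


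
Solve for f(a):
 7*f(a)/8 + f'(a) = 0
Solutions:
 f(a) = C1*exp(-7*a/8)


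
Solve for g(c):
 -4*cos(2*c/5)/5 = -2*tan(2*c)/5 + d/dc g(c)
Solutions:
 g(c) = C1 - log(cos(2*c))/5 - 2*sin(2*c/5)


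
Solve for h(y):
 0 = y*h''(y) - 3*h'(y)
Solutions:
 h(y) = C1 + C2*y^4


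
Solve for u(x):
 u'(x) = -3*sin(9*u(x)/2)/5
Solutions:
 3*x/5 + log(cos(9*u(x)/2) - 1)/9 - log(cos(9*u(x)/2) + 1)/9 = C1


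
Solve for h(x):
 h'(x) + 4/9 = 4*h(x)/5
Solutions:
 h(x) = C1*exp(4*x/5) + 5/9


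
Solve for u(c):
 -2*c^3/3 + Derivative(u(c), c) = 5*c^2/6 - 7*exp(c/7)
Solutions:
 u(c) = C1 + c^4/6 + 5*c^3/18 - 49*exp(c/7)


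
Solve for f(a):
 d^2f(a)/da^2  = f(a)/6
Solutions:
 f(a) = C1*exp(-sqrt(6)*a/6) + C2*exp(sqrt(6)*a/6)


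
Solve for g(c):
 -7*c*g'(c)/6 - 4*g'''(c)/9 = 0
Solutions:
 g(c) = C1 + Integral(C2*airyai(-21^(1/3)*c/2) + C3*airybi(-21^(1/3)*c/2), c)


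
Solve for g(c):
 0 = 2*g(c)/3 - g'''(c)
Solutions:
 g(c) = C3*exp(2^(1/3)*3^(2/3)*c/3) + (C1*sin(2^(1/3)*3^(1/6)*c/2) + C2*cos(2^(1/3)*3^(1/6)*c/2))*exp(-2^(1/3)*3^(2/3)*c/6)


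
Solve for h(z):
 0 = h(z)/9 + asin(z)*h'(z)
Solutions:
 h(z) = C1*exp(-Integral(1/asin(z), z)/9)


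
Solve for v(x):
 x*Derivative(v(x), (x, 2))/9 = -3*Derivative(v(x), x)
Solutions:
 v(x) = C1 + C2/x^26


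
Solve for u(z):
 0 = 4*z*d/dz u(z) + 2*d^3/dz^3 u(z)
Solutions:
 u(z) = C1 + Integral(C2*airyai(-2^(1/3)*z) + C3*airybi(-2^(1/3)*z), z)


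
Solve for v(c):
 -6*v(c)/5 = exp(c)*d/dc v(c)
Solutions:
 v(c) = C1*exp(6*exp(-c)/5)


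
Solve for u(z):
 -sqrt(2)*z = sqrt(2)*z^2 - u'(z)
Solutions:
 u(z) = C1 + sqrt(2)*z^3/3 + sqrt(2)*z^2/2


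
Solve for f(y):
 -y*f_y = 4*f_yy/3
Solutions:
 f(y) = C1 + C2*erf(sqrt(6)*y/4)


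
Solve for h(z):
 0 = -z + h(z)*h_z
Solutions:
 h(z) = -sqrt(C1 + z^2)
 h(z) = sqrt(C1 + z^2)


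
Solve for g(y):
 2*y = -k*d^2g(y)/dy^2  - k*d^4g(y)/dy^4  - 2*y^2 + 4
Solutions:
 g(y) = C1 + C2*y + C3*exp(-I*y) + C4*exp(I*y) - y^4/(6*k) - y^3/(3*k) + 4*y^2/k


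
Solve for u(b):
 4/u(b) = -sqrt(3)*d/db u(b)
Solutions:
 u(b) = -sqrt(C1 - 24*sqrt(3)*b)/3
 u(b) = sqrt(C1 - 24*sqrt(3)*b)/3


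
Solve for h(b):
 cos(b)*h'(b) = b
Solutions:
 h(b) = C1 + Integral(b/cos(b), b)


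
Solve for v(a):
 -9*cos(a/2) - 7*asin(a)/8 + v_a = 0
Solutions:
 v(a) = C1 + 7*a*asin(a)/8 + 7*sqrt(1 - a^2)/8 + 18*sin(a/2)


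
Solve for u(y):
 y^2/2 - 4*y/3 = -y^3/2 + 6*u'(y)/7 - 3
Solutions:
 u(y) = C1 + 7*y^4/48 + 7*y^3/36 - 7*y^2/9 + 7*y/2


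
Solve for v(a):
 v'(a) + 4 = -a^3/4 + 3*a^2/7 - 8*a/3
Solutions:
 v(a) = C1 - a^4/16 + a^3/7 - 4*a^2/3 - 4*a


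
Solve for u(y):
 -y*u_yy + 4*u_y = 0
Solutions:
 u(y) = C1 + C2*y^5


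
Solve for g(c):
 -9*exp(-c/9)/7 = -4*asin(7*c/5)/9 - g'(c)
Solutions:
 g(c) = C1 - 4*c*asin(7*c/5)/9 - 4*sqrt(25 - 49*c^2)/63 - 81*exp(-c/9)/7


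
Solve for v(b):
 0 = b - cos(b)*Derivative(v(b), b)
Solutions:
 v(b) = C1 + Integral(b/cos(b), b)


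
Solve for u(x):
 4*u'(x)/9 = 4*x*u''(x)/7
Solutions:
 u(x) = C1 + C2*x^(16/9)


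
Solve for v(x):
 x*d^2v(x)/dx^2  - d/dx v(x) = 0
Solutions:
 v(x) = C1 + C2*x^2


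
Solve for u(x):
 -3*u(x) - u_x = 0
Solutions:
 u(x) = C1*exp(-3*x)


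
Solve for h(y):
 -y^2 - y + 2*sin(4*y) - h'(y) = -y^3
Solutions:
 h(y) = C1 + y^4/4 - y^3/3 - y^2/2 - cos(4*y)/2


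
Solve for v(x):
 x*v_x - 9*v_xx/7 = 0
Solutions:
 v(x) = C1 + C2*erfi(sqrt(14)*x/6)


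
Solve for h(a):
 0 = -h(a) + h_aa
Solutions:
 h(a) = C1*exp(-a) + C2*exp(a)


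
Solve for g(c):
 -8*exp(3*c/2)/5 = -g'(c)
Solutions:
 g(c) = C1 + 16*exp(3*c/2)/15


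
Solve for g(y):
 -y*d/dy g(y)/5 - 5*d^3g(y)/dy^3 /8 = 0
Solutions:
 g(y) = C1 + Integral(C2*airyai(-2*5^(1/3)*y/5) + C3*airybi(-2*5^(1/3)*y/5), y)


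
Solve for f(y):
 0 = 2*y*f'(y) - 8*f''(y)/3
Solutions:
 f(y) = C1 + C2*erfi(sqrt(6)*y/4)


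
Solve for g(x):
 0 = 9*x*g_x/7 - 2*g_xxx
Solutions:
 g(x) = C1 + Integral(C2*airyai(42^(2/3)*x/14) + C3*airybi(42^(2/3)*x/14), x)


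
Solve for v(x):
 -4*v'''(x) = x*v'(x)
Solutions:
 v(x) = C1 + Integral(C2*airyai(-2^(1/3)*x/2) + C3*airybi(-2^(1/3)*x/2), x)


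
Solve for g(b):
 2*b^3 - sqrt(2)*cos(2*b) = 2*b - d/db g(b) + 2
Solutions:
 g(b) = C1 - b^4/2 + b^2 + 2*b + sqrt(2)*sin(2*b)/2


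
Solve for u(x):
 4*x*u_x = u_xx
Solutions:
 u(x) = C1 + C2*erfi(sqrt(2)*x)


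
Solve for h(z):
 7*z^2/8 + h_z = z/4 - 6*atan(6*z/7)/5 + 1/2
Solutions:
 h(z) = C1 - 7*z^3/24 + z^2/8 - 6*z*atan(6*z/7)/5 + z/2 + 7*log(36*z^2 + 49)/10


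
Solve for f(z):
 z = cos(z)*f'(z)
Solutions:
 f(z) = C1 + Integral(z/cos(z), z)


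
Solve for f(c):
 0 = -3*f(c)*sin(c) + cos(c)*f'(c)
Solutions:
 f(c) = C1/cos(c)^3


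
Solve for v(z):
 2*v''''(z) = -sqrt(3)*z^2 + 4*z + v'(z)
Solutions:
 v(z) = C1 + C4*exp(2^(2/3)*z/2) + sqrt(3)*z^3/3 - 2*z^2 + (C2*sin(2^(2/3)*sqrt(3)*z/4) + C3*cos(2^(2/3)*sqrt(3)*z/4))*exp(-2^(2/3)*z/4)


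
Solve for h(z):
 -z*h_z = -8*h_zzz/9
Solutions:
 h(z) = C1 + Integral(C2*airyai(3^(2/3)*z/2) + C3*airybi(3^(2/3)*z/2), z)


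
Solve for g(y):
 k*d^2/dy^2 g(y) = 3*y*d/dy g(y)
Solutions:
 g(y) = C1 + C2*erf(sqrt(6)*y*sqrt(-1/k)/2)/sqrt(-1/k)


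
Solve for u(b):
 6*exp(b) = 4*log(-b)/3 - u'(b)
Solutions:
 u(b) = C1 + 4*b*log(-b)/3 - 4*b/3 - 6*exp(b)


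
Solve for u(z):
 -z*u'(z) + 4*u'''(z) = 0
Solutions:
 u(z) = C1 + Integral(C2*airyai(2^(1/3)*z/2) + C3*airybi(2^(1/3)*z/2), z)


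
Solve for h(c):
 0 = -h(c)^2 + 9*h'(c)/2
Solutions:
 h(c) = -9/(C1 + 2*c)


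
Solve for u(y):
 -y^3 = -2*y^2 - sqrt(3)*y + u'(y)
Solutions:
 u(y) = C1 - y^4/4 + 2*y^3/3 + sqrt(3)*y^2/2


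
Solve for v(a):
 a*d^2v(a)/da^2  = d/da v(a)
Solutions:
 v(a) = C1 + C2*a^2


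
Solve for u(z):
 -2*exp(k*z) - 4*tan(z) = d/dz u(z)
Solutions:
 u(z) = C1 - 2*Piecewise((exp(k*z)/k, Ne(k, 0)), (z, True)) + 4*log(cos(z))


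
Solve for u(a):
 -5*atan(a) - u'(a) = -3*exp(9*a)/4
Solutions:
 u(a) = C1 - 5*a*atan(a) + exp(9*a)/12 + 5*log(a^2 + 1)/2


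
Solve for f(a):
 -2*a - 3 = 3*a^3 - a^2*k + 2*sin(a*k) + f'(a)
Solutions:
 f(a) = C1 - 3*a^4/4 + a^3*k/3 - a^2 - 3*a + 2*cos(a*k)/k


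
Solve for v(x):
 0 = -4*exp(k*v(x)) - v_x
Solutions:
 v(x) = Piecewise((log(1/(C1*k + 4*k*x))/k, Ne(k, 0)), (nan, True))
 v(x) = Piecewise((C1 - 4*x, Eq(k, 0)), (nan, True))


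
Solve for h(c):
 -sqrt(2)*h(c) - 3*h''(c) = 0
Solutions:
 h(c) = C1*sin(2^(1/4)*sqrt(3)*c/3) + C2*cos(2^(1/4)*sqrt(3)*c/3)


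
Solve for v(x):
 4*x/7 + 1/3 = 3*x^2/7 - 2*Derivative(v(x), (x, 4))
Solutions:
 v(x) = C1 + C2*x + C3*x^2 + C4*x^3 + x^6/1680 - x^5/420 - x^4/144


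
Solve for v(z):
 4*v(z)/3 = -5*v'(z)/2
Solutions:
 v(z) = C1*exp(-8*z/15)


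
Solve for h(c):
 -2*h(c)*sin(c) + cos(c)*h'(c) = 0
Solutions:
 h(c) = C1/cos(c)^2


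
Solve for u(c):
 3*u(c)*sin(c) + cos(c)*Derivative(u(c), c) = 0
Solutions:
 u(c) = C1*cos(c)^3


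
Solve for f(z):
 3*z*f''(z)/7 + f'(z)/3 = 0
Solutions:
 f(z) = C1 + C2*z^(2/9)


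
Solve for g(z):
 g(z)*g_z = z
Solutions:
 g(z) = -sqrt(C1 + z^2)
 g(z) = sqrt(C1 + z^2)


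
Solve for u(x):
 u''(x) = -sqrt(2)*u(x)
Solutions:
 u(x) = C1*sin(2^(1/4)*x) + C2*cos(2^(1/4)*x)


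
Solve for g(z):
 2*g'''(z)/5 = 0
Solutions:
 g(z) = C1 + C2*z + C3*z^2


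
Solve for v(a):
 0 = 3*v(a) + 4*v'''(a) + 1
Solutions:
 v(a) = C3*exp(-6^(1/3)*a/2) + (C1*sin(2^(1/3)*3^(5/6)*a/4) + C2*cos(2^(1/3)*3^(5/6)*a/4))*exp(6^(1/3)*a/4) - 1/3


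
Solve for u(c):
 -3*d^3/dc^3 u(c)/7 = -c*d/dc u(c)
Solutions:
 u(c) = C1 + Integral(C2*airyai(3^(2/3)*7^(1/3)*c/3) + C3*airybi(3^(2/3)*7^(1/3)*c/3), c)


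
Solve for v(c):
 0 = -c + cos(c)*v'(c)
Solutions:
 v(c) = C1 + Integral(c/cos(c), c)


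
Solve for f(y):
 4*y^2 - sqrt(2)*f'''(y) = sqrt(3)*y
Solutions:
 f(y) = C1 + C2*y + C3*y^2 + sqrt(2)*y^5/30 - sqrt(6)*y^4/48
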